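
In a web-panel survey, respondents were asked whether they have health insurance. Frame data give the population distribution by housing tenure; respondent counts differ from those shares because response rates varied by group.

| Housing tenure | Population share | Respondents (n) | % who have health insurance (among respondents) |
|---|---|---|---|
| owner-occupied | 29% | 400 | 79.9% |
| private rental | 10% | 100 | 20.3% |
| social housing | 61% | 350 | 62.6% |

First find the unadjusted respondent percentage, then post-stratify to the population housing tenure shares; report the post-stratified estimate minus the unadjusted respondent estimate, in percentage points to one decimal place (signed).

Without adjustment, the pooled respondent share is:
  (400/850)×79.9 + (100/850)×20.3 + (350/850)×62.6 = 65.7647%
Post-stratified estimate weights by population shares:
  0.29×79.9 + 0.1×20.3 + 0.61×62.6 = 63.387%
Difference = 63.387 − 65.7647 = -2.3777 pp.

-2.4 percentage points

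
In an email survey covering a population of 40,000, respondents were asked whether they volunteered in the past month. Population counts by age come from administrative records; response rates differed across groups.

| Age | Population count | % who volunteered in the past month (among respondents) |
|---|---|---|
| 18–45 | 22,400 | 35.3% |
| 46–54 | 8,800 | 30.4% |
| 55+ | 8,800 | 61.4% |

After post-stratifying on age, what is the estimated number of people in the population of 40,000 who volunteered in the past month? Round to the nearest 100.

Estimated count per cell = population count × respondent percentage:
  18–45: 22,400 × 35.3% = 7907.2
  46–54: 8,800 × 30.4% = 2675.2
  55+: 8,800 × 61.4% = 5403.2
Estimated total = 15985.6 → 16,000.

16,000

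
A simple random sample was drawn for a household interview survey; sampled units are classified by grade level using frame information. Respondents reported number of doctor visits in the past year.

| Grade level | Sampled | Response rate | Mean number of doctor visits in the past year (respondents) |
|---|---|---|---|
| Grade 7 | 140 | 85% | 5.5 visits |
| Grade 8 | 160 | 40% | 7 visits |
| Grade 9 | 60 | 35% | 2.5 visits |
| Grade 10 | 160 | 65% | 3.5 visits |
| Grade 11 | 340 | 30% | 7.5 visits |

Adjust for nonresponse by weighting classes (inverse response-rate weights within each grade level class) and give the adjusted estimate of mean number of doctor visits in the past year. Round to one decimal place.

With weight = n_sampled/n_responded per class, the weighted class total is n_sampled:
  Grade 7: 140 × 5.5 = 770
  Grade 8: 160 × 7 = 1120
  Grade 9: 60 × 2.5 = 150
  Grade 10: 160 × 3.5 = 560
  Grade 11: 340 × 7.5 = 2550
Adjusted estimate = 5150 / 860 = 5.98837 → 6.0.

6.0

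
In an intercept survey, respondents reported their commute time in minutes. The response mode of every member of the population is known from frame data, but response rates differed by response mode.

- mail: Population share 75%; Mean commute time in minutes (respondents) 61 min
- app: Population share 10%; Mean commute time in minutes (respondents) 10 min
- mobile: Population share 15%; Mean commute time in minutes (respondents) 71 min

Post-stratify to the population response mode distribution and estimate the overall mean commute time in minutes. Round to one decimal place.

Post-stratification weights by population share, not respondent share:
  mail: 0.75 × 61 = 45.75
  app: 0.1 × 10 = 1
  mobile: 0.15 × 71 = 10.65
Post-stratified estimate = 57.4 → 57.4.

57.4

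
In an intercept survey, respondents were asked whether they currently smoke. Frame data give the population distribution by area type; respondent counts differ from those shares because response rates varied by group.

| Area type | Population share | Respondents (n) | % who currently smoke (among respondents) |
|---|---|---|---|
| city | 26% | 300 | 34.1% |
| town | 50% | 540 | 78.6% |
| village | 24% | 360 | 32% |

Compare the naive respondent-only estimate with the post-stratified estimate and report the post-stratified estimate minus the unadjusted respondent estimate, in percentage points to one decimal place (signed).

+2.4 percentage points

Without adjustment, the pooled respondent share is:
  (300/1200)×34.1 + (540/1200)×78.6 + (360/1200)×32 = 53.495%
Reweighting by population area type shares:
  0.26×34.1 + 0.5×78.6 + 0.24×32 = 55.846%
Difference = 55.846 − 53.495 = 2.351 pp.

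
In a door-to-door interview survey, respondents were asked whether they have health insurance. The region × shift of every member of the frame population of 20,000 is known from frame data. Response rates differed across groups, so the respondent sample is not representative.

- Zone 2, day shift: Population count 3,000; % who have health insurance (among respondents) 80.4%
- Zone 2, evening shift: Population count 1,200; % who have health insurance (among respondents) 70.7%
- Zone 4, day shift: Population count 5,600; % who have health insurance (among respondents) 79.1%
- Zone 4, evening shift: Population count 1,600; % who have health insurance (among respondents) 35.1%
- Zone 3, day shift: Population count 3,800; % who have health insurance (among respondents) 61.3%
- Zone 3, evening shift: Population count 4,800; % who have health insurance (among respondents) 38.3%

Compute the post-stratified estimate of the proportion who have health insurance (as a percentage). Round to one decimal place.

Each cell contributes population-share × respondent value:
  Zone 2, day shift: (3,000/20,000) × 80.4 = 12.06
  Zone 2, evening shift: (1,200/20,000) × 70.7 = 4.242
  Zone 4, day shift: (5,600/20,000) × 79.1 = 22.148
  Zone 4, evening shift: (1,600/20,000) × 35.1 = 2.808
  Zone 3, day shift: (3,800/20,000) × 61.3 = 11.647
  Zone 3, evening shift: (4,800/20,000) × 38.3 = 9.192
Post-stratified estimate = 62.097 → 62.1%.

62.1%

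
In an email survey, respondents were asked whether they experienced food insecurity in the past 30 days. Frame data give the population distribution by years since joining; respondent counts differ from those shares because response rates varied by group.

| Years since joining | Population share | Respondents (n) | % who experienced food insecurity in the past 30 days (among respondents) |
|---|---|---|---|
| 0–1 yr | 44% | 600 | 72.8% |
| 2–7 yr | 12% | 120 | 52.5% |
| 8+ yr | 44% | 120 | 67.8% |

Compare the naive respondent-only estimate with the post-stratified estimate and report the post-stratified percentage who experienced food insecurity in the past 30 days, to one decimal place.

Unadjusted (pooled respondent) estimate weights by respondent counts:
  (600/840)×72.8 + (120/840)×52.5 + (120/840)×67.8 = 69.1857%
Reweighting by population years since joining shares:
  0.44×72.8 + 0.12×52.5 + 0.44×67.8 = 68.164%

68.2%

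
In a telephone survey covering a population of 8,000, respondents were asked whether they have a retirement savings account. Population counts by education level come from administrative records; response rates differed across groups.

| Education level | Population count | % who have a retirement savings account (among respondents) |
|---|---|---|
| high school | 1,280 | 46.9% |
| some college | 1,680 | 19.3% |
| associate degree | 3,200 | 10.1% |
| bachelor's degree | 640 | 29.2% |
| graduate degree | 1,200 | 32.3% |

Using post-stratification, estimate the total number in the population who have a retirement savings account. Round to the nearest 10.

1,820

Apply each group's respondent rate to its population count:
  high school: 1,280 × 46.9% = 600.32
  some college: 1,680 × 19.3% = 324.24
  associate degree: 3,200 × 10.1% = 323.2
  bachelor's degree: 640 × 29.2% = 186.88
  graduate degree: 1,200 × 32.3% = 387.6
Estimated total = 1822.24 → 1,820.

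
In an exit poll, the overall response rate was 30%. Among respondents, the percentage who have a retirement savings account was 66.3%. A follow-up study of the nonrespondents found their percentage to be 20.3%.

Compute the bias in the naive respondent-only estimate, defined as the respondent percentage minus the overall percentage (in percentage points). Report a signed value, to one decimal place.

+32.2 percentage points

Nonresponse fraction = 1 − 0.3 = 0.7.
Bias = (nonresponse fraction) × (respondent percentage − nonrespondent percentage)
     = 0.7 × (66.3 − 20.3) = 0.7 × 46 = 32.2.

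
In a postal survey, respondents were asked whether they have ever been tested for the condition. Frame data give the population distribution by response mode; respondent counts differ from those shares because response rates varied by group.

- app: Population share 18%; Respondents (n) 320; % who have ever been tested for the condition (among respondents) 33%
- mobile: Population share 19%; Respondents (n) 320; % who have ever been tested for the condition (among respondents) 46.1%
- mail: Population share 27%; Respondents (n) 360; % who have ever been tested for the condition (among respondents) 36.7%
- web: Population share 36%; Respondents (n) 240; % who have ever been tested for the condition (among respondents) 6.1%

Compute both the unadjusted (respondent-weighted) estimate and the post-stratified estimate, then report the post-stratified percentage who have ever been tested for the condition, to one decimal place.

26.8%

Naive respondent-only estimate (weights = respondent counts):
  (320/1240)×33 + (320/1240)×46.1 + (360/1240)×36.7 + (240/1240)×6.1 = 32.2484%
Reweighting by population response mode shares:
  0.18×33 + 0.19×46.1 + 0.27×36.7 + 0.36×6.1 = 26.804%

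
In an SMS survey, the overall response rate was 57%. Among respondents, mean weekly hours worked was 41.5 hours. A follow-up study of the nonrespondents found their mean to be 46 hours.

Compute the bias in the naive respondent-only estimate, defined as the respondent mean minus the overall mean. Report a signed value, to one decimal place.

Nonresponse fraction = 1 − 0.57 = 0.43.
Bias = (nonresponse fraction) × (respondent mean − nonrespondent mean)
     = 0.43 × (41.5 − 46) = 0.43 × -4.5 = -1.935.

-1.9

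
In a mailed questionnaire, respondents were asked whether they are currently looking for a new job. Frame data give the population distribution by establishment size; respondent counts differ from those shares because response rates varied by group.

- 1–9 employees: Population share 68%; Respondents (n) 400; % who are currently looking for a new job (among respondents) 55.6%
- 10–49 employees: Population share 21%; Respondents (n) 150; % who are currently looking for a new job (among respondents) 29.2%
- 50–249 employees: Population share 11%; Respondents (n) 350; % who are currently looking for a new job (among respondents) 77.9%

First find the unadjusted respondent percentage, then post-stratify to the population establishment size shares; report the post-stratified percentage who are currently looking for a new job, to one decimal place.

Unadjusted (pooled respondent) estimate weights by respondent counts:
  (400/900)×55.6 + (150/900)×29.2 + (350/900)×77.9 = 59.8722%
Post-stratifying to population shares instead:
  0.68×55.6 + 0.21×29.2 + 0.11×77.9 = 52.509%

52.5%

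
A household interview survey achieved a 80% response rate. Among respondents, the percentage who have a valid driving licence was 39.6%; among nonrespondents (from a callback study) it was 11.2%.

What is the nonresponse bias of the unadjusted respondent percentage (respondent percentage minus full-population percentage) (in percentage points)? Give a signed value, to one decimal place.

Nonresponse fraction = 1 − 0.8 = 0.2.
Bias = (nonresponse fraction) × (respondent percentage − nonrespondent percentage)
     = 0.2 × (39.6 − 11.2) = 0.2 × 28.4 = 5.68.

+5.7 percentage points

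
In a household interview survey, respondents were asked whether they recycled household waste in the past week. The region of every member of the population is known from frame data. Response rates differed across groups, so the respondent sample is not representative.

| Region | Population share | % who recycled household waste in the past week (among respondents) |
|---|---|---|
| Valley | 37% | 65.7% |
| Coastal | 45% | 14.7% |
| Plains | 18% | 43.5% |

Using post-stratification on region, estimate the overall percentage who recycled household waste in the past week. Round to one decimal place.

Post-stratification weights by population share, not respondent share:
  Valley: 0.37 × 65.7 = 24.309
  Coastal: 0.45 × 14.7 = 6.615
  Plains: 0.18 × 43.5 = 7.83
Post-stratified estimate = 38.754 → 38.8%.

38.8%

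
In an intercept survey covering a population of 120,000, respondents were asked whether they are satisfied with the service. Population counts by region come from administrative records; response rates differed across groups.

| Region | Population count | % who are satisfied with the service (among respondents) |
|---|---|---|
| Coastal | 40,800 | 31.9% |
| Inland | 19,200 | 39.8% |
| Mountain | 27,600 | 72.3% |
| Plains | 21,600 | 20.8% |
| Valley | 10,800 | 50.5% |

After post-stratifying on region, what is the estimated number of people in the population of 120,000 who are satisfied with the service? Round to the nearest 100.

Apply each group's respondent rate to its population count:
  Coastal: 40,800 × 31.9% = 13015.2
  Inland: 19,200 × 39.8% = 7641.6
  Mountain: 27,600 × 72.3% = 19954.8
  Plains: 21,600 × 20.8% = 4492.8
  Valley: 10,800 × 50.5% = 5454
Estimated total = 50558.4 → 50,600.

50,600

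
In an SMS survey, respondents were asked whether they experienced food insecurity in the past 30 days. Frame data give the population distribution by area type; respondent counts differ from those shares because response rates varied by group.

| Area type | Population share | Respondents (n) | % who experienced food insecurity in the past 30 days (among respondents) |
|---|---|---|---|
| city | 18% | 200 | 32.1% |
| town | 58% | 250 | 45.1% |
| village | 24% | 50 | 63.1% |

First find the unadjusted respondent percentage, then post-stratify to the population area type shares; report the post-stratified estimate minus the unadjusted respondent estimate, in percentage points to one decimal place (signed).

Unadjusted (pooled respondent) estimate weights by respondent counts:
  (200/500)×32.1 + (250/500)×45.1 + (50/500)×63.1 = 41.7%
Post-stratified estimate weights by population shares:
  0.18×32.1 + 0.58×45.1 + 0.24×63.1 = 47.08%
Difference = 47.08 − 41.7 = 5.38 pp.

+5.4 percentage points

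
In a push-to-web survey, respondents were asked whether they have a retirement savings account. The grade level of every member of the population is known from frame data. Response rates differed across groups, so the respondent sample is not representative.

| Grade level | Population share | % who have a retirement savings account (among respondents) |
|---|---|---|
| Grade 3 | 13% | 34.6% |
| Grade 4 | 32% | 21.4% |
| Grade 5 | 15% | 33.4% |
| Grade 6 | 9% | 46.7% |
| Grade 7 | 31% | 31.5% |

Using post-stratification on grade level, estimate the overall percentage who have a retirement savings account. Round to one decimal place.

30.3%

Weight each group's respondent value by its population share:
  Grade 3: 0.13 × 34.6 = 4.498
  Grade 4: 0.32 × 21.4 = 6.848
  Grade 5: 0.15 × 33.4 = 5.01
  Grade 6: 0.09 × 46.7 = 4.203
  Grade 7: 0.31 × 31.5 = 9.765
Post-stratified estimate = 30.324 → 30.3%.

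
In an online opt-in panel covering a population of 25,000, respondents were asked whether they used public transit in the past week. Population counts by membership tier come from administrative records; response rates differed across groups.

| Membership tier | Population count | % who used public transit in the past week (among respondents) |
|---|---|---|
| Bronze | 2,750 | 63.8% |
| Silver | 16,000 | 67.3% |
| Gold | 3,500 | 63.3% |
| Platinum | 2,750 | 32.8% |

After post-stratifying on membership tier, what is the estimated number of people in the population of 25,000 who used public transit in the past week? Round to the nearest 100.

15,600

Each cell contributes its population count × the respondent rate:
  Bronze: 2,750 × 63.8% = 1754.5
  Silver: 16,000 × 67.3% = 10,768
  Gold: 3,500 × 63.3% = 2215.5
  Platinum: 2,750 × 32.8% = 902
Estimated total = 15,640 → 15,600.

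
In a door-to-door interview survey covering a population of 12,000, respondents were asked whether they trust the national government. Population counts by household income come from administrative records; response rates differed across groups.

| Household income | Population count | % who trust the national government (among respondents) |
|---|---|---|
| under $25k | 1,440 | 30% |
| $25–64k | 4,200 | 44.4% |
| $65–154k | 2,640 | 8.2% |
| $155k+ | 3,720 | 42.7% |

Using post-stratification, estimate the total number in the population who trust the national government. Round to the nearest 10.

4,100

Apply each group's respondent rate to its population count:
  under $25k: 1,440 × 30% = 432
  $25–64k: 4,200 × 44.4% = 1864.8
  $65–154k: 2,640 × 8.2% = 216.48
  $155k+: 3,720 × 42.7% = 1588.44
Estimated total = 4101.72 → 4,100.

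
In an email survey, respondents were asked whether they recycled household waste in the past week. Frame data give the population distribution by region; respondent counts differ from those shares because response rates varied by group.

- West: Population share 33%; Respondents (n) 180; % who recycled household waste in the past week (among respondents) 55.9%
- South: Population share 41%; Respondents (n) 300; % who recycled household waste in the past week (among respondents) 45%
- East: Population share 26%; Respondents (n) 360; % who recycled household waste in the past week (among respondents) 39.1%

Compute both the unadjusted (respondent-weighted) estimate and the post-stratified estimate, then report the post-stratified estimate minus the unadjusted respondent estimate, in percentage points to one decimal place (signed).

+2.3 percentage points

Naive respondent-only estimate (weights = respondent counts):
  (180/840)×55.9 + (300/840)×45 + (360/840)×39.1 = 44.8071%
Post-stratified estimate weights by population shares:
  0.33×55.9 + 0.41×45 + 0.26×39.1 = 47.063%
Difference = 47.063 − 44.8071 = 2.2559 pp.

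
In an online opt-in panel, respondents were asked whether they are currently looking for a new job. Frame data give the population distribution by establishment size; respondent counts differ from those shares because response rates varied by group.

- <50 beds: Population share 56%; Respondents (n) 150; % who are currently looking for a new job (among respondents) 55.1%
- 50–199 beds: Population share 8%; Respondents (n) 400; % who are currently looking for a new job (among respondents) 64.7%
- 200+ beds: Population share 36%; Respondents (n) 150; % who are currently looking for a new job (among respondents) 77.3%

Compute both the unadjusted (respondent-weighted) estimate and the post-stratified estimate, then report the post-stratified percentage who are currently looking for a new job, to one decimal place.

63.9%

Without adjustment, the pooled respondent share is:
  (150/700)×55.1 + (400/700)×64.7 + (150/700)×77.3 = 65.3429%
Post-stratifying to population shares instead:
  0.56×55.1 + 0.08×64.7 + 0.36×77.3 = 63.86%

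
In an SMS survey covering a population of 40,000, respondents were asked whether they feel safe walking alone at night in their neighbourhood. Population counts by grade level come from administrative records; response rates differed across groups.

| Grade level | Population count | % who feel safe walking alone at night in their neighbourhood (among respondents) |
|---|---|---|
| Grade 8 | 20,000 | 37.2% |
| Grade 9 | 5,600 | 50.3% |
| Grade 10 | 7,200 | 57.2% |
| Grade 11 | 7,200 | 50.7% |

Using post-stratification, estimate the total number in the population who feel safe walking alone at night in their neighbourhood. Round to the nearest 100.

18,000

Apply each group's respondent rate to its population count:
  Grade 8: 20,000 × 37.2% = 7440
  Grade 9: 5,600 × 50.3% = 2816.8
  Grade 10: 7,200 × 57.2% = 4118.4
  Grade 11: 7,200 × 50.7% = 3650.4
Estimated total = 18025.6 → 18,000.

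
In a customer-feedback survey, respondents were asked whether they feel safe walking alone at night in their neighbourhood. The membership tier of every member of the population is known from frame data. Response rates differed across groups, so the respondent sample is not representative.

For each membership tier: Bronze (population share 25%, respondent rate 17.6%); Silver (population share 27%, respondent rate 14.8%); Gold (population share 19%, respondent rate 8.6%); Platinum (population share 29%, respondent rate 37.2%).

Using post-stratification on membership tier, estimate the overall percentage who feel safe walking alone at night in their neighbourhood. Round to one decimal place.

Reweight to the known membership tier distribution:
  Bronze: 0.25 × 17.6 = 4.4
  Silver: 0.27 × 14.8 = 3.996
  Gold: 0.19 × 8.6 = 1.634
  Platinum: 0.29 × 37.2 = 10.788
Post-stratified estimate = 20.818 → 20.8%.

20.8%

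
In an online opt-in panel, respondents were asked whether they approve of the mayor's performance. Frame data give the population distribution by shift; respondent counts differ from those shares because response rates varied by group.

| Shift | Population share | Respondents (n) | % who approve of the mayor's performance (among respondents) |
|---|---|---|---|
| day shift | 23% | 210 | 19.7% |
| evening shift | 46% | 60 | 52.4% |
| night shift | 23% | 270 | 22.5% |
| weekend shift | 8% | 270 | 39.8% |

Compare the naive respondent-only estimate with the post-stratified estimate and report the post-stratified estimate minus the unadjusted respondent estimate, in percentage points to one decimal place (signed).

+7.2 percentage points

Naive respondent-only estimate (weights = respondent counts):
  (210/810)×19.7 + (60/810)×52.4 + (270/810)×22.5 + (270/810)×39.8 = 29.7556%
Post-stratified estimate weights by population shares:
  0.23×19.7 + 0.46×52.4 + 0.23×22.5 + 0.08×39.8 = 36.994%
Difference = 36.994 − 29.7556 = 7.2384 pp.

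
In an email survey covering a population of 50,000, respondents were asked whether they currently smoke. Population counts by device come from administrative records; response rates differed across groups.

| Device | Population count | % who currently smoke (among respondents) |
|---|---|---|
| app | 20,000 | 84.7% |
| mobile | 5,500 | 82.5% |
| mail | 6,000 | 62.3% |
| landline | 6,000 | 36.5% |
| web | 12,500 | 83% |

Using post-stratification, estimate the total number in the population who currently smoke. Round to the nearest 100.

37,800

Each cell contributes its population count × the respondent rate:
  app: 20,000 × 84.7% = 16,940
  mobile: 5,500 × 82.5% = 4537.5
  mail: 6,000 × 62.3% = 3738
  landline: 6,000 × 36.5% = 2190
  web: 12,500 × 83% = 10,375
Estimated total = 37780.5 → 37,800.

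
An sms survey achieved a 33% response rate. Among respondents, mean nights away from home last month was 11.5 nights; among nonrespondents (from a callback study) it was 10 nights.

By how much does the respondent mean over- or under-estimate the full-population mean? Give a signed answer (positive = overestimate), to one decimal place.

+1.0

Nonresponse fraction = 1 − 0.33 = 0.67.
Bias = (nonresponse fraction) × (respondent mean − nonrespondent mean)
     = 0.67 × (11.5 − 10) = 0.67 × 1.5 = 1.005.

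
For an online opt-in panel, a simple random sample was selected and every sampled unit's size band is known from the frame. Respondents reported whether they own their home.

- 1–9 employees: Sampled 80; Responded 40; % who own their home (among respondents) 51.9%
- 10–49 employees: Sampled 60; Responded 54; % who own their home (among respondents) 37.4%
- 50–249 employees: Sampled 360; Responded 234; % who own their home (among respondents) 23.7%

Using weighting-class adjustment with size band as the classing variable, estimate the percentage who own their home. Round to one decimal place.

Response rates by class: 1–9 employees 40/80 = 50%, 10–49 employees 54/60 = 90%, 50–249 employees 234/360 = 65%.
With weight = n_sampled/n_responded per class, the weighted class total is n_sampled:
  1–9 employees: 80 × 51.9 = 4152
  10–49 employees: 60 × 37.4 = 2244
  50–249 employees: 360 × 23.7 = 8532
Adjusted estimate = 14,928 / 500 = 29.856 → 29.9%.

29.9%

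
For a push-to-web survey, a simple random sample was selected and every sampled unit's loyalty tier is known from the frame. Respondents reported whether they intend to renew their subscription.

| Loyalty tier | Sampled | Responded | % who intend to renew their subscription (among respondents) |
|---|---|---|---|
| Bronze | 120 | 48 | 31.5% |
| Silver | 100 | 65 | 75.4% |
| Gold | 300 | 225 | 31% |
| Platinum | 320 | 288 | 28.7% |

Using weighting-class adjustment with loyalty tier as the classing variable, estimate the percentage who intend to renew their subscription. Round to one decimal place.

Response rates by class: Bronze 48/120 = 40%, Silver 65/100 = 65%, Gold 225/300 = 75%, Platinum 288/320 = 90%.
Inverse-response-rate weighting restores each class to its sampled count, so class totals weight by n_sampled:
  Bronze: 120 × 31.5 = 3780
  Silver: 100 × 75.4 = 7540
  Gold: 300 × 31 = 9300
  Platinum: 320 × 28.7 = 9184
Adjusted estimate = 29,804 / 840 = 35.481 → 35.5%.

35.5%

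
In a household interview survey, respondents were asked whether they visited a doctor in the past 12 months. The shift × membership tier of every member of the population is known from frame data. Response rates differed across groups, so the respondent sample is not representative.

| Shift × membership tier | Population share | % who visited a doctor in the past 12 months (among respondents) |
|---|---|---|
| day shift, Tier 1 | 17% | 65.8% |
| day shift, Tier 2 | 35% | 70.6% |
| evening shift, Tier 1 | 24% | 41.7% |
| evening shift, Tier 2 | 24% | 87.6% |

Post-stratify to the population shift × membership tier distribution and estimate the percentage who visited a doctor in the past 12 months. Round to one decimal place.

Each cell contributes population-share × respondent value:
  day shift, Tier 1: 0.17 × 65.8 = 11.186
  day shift, Tier 2: 0.35 × 70.6 = 24.71
  evening shift, Tier 1: 0.24 × 41.7 = 10.008
  evening shift, Tier 2: 0.24 × 87.6 = 21.024
Post-stratified estimate = 66.928 → 66.9%.

66.9%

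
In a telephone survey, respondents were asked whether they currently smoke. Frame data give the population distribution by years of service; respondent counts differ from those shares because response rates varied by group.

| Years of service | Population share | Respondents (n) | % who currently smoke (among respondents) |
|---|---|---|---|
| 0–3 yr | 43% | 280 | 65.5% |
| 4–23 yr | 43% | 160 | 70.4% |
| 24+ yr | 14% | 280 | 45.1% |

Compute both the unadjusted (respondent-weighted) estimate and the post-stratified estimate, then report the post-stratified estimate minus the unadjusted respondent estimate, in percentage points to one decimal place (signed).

Unadjusted (pooled respondent) estimate weights by respondent counts:
  (280/720)×65.5 + (160/720)×70.4 + (280/720)×45.1 = 58.6556%
Reweighting by population years of service shares:
  0.43×65.5 + 0.43×70.4 + 0.14×45.1 = 64.751%
Difference = 64.751 − 58.6556 = 6.0954 pp.

+6.1 percentage points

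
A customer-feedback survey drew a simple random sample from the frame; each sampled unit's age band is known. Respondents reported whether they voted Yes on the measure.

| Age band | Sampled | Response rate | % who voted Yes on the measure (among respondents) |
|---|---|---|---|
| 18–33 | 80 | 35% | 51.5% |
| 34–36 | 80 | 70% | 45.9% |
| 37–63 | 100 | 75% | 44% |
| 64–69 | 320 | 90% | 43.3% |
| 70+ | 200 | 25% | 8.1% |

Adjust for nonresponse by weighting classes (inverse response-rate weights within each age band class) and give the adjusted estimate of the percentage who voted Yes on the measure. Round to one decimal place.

35.5%

Weighting each respondent by the inverse class response rate inflates each class back to its sampled size, so the class weight is n_sampled:
  18–33: 80 × 51.5 = 4120
  34–36: 80 × 45.9 = 3672
  37–63: 100 × 44 = 4400
  64–69: 320 × 43.3 = 13,856
  70+: 200 × 8.1 = 1620
Adjusted estimate = 27,668 / 780 = 35.4718 → 35.5%.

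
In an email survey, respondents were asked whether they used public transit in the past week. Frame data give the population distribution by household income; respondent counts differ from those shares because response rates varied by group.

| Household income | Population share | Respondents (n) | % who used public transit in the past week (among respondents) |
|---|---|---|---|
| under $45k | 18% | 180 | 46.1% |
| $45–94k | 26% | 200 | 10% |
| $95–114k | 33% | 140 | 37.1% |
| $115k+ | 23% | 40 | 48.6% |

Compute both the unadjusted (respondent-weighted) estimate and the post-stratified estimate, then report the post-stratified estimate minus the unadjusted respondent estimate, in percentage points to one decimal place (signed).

+3.2 percentage points

Without adjustment, the pooled respondent share is:
  (180/560)×46.1 + (200/560)×10 + (140/560)×37.1 + (40/560)×48.6 = 31.1357%
Reweighting by population household income shares:
  0.18×46.1 + 0.26×10 + 0.33×37.1 + 0.23×48.6 = 34.319%
Difference = 34.319 − 31.1357 = 3.1833 pp.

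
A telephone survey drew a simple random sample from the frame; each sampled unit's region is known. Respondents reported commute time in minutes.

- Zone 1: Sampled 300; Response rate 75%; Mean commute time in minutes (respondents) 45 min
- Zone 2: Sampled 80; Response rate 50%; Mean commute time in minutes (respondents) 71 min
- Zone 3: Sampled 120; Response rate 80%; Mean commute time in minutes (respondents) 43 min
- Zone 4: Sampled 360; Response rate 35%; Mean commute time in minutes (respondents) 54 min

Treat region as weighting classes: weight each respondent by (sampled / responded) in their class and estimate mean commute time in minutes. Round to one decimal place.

Weighting each respondent by the inverse class response rate inflates each class back to its sampled size, so the class weight is n_sampled:
  Zone 1: 300 × 45 = 13,500
  Zone 2: 80 × 71 = 5680
  Zone 3: 120 × 43 = 5160
  Zone 4: 360 × 54 = 19,440
Adjusted estimate = 43,780 / 860 = 50.907 → 50.9.

50.9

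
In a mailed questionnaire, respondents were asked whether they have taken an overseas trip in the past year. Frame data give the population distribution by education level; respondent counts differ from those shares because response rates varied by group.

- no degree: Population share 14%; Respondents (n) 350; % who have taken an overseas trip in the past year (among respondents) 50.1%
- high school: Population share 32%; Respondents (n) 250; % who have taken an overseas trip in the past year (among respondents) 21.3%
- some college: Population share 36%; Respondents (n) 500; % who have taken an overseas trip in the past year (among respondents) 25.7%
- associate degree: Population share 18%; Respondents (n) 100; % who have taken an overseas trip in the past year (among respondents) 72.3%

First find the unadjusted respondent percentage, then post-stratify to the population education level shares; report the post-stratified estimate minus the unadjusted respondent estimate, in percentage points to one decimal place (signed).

+0.3 percentage points

Naive respondent-only estimate (weights = respondent counts):
  (350/1200)×50.1 + (250/1200)×21.3 + (500/1200)×25.7 + (100/1200)×72.3 = 35.7833%
Post-stratified estimate weights by population shares:
  0.14×50.1 + 0.32×21.3 + 0.36×25.7 + 0.18×72.3 = 36.096%
Difference = 36.096 − 35.7833 = 0.3127 pp.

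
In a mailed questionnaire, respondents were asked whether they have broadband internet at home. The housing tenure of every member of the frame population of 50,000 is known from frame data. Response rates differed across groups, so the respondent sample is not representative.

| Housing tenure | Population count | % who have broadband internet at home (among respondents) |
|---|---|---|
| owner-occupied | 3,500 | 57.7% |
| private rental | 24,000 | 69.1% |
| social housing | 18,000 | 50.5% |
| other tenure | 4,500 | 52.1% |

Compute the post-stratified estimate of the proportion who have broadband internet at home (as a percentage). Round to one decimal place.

Weight each group's respondent value by its population share:
  owner-occupied: (3,500/50,000) × 57.7 = 4.039
  private rental: (24,000/50,000) × 69.1 = 33.168
  social housing: (18,000/50,000) × 50.5 = 18.18
  other tenure: (4,500/50,000) × 52.1 = 4.689
Post-stratified estimate = 60.076 → 60.1%.

60.1%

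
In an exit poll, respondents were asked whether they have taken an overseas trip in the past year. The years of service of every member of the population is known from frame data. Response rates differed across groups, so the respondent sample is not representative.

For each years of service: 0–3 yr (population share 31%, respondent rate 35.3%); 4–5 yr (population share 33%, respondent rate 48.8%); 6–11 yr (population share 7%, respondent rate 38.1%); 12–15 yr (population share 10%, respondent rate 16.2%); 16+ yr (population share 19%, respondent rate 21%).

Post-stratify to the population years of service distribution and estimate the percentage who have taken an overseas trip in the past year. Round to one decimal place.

35.3%

Reweight to the known years of service distribution:
  0–3 yr: 0.31 × 35.3 = 10.943
  4–5 yr: 0.33 × 48.8 = 16.104
  6–11 yr: 0.07 × 38.1 = 2.667
  12–15 yr: 0.1 × 16.2 = 1.62
  16+ yr: 0.19 × 21 = 3.99
Post-stratified estimate = 35.324 → 35.3%.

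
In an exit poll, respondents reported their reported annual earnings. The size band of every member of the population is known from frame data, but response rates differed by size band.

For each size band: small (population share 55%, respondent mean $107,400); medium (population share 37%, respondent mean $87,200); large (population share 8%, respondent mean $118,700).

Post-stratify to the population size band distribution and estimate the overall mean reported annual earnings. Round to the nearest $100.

Post-stratification weights by population share, not respondent share:
  small: 0.55 × 107,400 = 59,070
  medium: 0.37 × 87,200 = 32,264
  large: 0.08 × 118,700 = 9496
Post-stratified estimate = 100,830 → $100,800.

$100,800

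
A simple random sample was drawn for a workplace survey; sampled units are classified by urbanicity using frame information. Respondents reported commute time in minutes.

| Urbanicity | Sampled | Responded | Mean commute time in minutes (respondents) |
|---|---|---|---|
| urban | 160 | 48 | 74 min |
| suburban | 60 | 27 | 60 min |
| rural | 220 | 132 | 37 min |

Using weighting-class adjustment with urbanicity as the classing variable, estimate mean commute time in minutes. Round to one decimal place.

53.6

Class response rates: urban 48/160 = 30%, suburban 27/60 = 45%, rural 132/220 = 60%.
Each respondent's weight = sampled/responded in their class; summing within a class gives n_sampled, so:
  urban: 160 × 74 = 11,840
  suburban: 60 × 60 = 3600
  rural: 220 × 37 = 8140
Adjusted estimate = 23,580 / 440 = 53.5909 → 53.6.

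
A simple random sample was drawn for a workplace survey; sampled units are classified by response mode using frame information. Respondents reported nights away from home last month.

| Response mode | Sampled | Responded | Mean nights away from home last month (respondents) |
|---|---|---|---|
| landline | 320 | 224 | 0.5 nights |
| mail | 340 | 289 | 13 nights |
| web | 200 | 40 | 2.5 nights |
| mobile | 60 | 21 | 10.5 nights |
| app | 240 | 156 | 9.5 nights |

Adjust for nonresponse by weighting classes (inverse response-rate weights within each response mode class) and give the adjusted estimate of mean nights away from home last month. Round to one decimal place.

6.9

Response rates by class: landline 224/320 = 70%, mail 289/340 = 85%, web 40/200 = 20%, mobile 21/60 = 35%, app 156/240 = 65%.
Weighting each respondent by the inverse class response rate inflates each class back to its sampled size, so the class weight is n_sampled:
  landline: 320 × 0.5 = 160
  mail: 340 × 13 = 4420
  web: 200 × 2.5 = 500
  mobile: 60 × 10.5 = 630
  app: 240 × 9.5 = 2280
Adjusted estimate = 7990 / 1,160 = 6.88793 → 6.9.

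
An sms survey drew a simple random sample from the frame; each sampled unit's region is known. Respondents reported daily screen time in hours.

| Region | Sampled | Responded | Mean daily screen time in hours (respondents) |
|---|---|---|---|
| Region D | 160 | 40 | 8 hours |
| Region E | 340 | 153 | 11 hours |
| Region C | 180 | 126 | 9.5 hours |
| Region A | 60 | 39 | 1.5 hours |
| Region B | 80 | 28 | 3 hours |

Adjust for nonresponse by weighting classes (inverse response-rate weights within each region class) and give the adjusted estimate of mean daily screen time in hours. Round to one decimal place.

8.6

Response rates by class: Region D 40/160 = 25%, Region E 153/340 = 45%, Region C 126/180 = 70%, Region A 39/60 = 65%, Region B 28/80 = 35%.
Each respondent's weight = sampled/responded in their class; summing within a class gives n_sampled, so:
  Region D: 160 × 8 = 1280
  Region E: 340 × 11 = 3740
  Region C: 180 × 9.5 = 1710
  Region A: 60 × 1.5 = 90
  Region B: 80 × 3 = 240
Adjusted estimate = 7060 / 820 = 8.60976 → 8.6.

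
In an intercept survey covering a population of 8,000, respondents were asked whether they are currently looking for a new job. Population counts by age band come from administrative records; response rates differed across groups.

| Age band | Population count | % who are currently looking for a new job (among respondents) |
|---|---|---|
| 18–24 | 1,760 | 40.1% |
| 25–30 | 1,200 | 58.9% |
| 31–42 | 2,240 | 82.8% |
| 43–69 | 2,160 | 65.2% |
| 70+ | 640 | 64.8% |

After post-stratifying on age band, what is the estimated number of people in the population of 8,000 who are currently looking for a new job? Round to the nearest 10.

5,090

Estimated count per cell = population count × respondent percentage:
  18–24: 1,760 × 40.1% = 705.76
  25–30: 1,200 × 58.9% = 706.8
  31–42: 2,240 × 82.8% = 1854.72
  43–69: 2,160 × 65.2% = 1408.32
  70+: 640 × 64.8% = 414.72
Estimated total = 5090.32 → 5,090.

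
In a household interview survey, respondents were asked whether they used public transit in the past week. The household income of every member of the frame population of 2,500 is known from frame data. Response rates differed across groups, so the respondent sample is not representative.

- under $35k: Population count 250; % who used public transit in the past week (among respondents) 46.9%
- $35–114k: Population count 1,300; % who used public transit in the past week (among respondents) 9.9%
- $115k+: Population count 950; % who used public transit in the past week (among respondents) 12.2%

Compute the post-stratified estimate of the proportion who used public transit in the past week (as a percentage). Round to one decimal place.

Each cell contributes population-share × respondent value:
  under $35k: (250/2,500) × 46.9 = 4.69
  $35–114k: (1,300/2,500) × 9.9 = 5.148
  $115k+: (950/2,500) × 12.2 = 4.636
Post-stratified estimate = 14.474 → 14.5%.

14.5%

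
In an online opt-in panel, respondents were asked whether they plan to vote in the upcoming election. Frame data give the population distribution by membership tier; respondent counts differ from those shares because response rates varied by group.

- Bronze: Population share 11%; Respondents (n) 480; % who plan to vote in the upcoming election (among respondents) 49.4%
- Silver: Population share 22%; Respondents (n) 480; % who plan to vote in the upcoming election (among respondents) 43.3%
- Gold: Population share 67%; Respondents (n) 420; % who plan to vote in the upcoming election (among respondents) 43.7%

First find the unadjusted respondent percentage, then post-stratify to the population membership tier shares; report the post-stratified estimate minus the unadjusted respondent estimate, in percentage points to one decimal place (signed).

Naive respondent-only estimate (weights = respondent counts):
  (480/1380)×49.4 + (480/1380)×43.3 + (420/1380)×43.7 = 45.5435%
Post-stratifying to population shares instead:
  0.11×49.4 + 0.22×43.3 + 0.67×43.7 = 44.239%
Difference = 44.239 − 45.5435 = -1.3045 pp.

-1.3 percentage points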